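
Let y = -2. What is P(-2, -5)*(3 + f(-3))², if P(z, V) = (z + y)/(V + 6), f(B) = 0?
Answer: -36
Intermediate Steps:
P(z, V) = (-2 + z)/(6 + V) (P(z, V) = (z - 2)/(V + 6) = (-2 + z)/(6 + V))
P(-2, -5)*(3 + f(-3))² = ((-2 - 2)/(6 - 5))*(3 + 0)² = (-4/1)*3² = (1*(-4))*9 = -4*9 = -36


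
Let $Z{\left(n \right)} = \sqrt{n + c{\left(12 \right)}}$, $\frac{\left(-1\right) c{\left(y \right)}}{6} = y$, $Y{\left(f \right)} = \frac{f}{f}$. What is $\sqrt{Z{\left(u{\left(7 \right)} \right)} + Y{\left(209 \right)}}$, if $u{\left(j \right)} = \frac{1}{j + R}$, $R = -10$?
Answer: $\frac{\sqrt{9 + 3 i \sqrt{651}}}{3} \approx 2.1867 + 1.9447 i$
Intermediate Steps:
$Y{\left(f \right)} = 1$
$c{\left(y \right)} = - 6 y$
$u{\left(j \right)} = \frac{1}{-10 + j}$ ($u{\left(j \right)} = \frac{1}{j - 10} = \frac{1}{-10 + j}$)
$Z{\left(n \right)} = \sqrt{-72 + n}$ ($Z{\left(n \right)} = \sqrt{n - 72} = \sqrt{-72 + n}$)
$\sqrt{Z{\left(u{\left(7 \right)} \right)} + Y{\left(209 \right)}} = \sqrt{\sqrt{-72 + \frac{1}{-10 + 7}} + 1} = \sqrt{\sqrt{-72 + \frac{1}{-3}} + 1} = \sqrt{\sqrt{-72 - \frac{1}{3}} + 1} = \sqrt{\sqrt{- \frac{217}{3}} + 1} = \sqrt{\frac{i \sqrt{651}}{3} + 1} = \sqrt{1 + \frac{i \sqrt{651}}{3}}$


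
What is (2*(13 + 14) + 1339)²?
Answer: 1940449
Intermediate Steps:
(2*(13 + 14) + 1339)² = (2*27 + 1339)² = (54 + 1339)² = 1393² = 1940449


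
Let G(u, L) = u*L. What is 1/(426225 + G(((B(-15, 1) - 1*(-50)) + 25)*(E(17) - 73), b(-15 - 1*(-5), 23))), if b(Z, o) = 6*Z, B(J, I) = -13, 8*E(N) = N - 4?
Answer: 1/691740 ≈ 1.4456e-6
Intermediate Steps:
E(N) = -½ + N/8 (E(N) = (N - 4)/8 = (-4 + N)/8 = -½ + N/8)
G(u, L) = L*u
1/(426225 + G(((B(-15, 1) - 1*(-50)) + 25)*(E(17) - 73), b(-15 - 1*(-5), 23))) = 1/(426225 + (6*(-15 - 1*(-5)))*(((-13 - 1*(-50)) + 25)*((-½ + (⅛)*17) - 73))) = 1/(426225 + (6*(-15 + 5))*(((-13 + 50) + 25)*((-½ + 17/8) - 73))) = 1/(426225 + (6*(-10))*((37 + 25)*(13/8 - 73))) = 1/(426225 - 3720*(-571)/8) = 1/(426225 - 60*(-17701/4)) = 1/(426225 + 265515) = 1/691740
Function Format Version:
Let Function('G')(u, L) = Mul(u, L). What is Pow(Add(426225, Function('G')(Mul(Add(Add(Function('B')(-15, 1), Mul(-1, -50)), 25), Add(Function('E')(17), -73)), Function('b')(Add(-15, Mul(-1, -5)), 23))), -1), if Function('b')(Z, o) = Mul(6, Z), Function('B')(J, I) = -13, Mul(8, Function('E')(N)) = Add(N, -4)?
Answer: Rational(1, 691740) ≈ 1.4456e-6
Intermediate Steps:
Function('E')(N) = Add(Rational(-1, 2), Mul(Rational(1, 8), N)) (Function('E')(N) = Mul(Rational(1, 8), Add(N, -4)) = Mul(Rational(1, 8), Add(-4, N)) = Add(Rational(-1, 2), Mul(Rational(1, 8), N)))
Function('G')(u, L) = Mul(L, u)
Pow(Add(426225, Function('G')(Mul(Add(Add(Function('B')(-15, 1), Mul(-1, -50)), 25), Add(Function('E')(17), -73)), Function('b')(Add(-15, Mul(-1, -5)), 23))), -1) = Pow(Add(426225, Mul(Mul(6, Add(-15, Mul(-1, -5))), Mul(Add(Add(-13, Mul(-1, -50)), 25), Add(Add(Rational(-1, 2), Mul(Rational(1, 8), 17)), -73)))), -1) = Pow(Add(426225, Mul(Mul(6, Add(-15, 5)), Mul(Add(Add(-13, 50), 25), Add(Add(Rational(-1, 2), Rational(17, 8)), -73)))), -1) = Pow(Add(426225, Mul(Mul(6, -10), Mul(Add(37, 25), Add(Rational(13, 8), -73)))), -1) = Pow(Add(426225, Mul(-60, Mul(62, Rational(-571, 8)))), -1) = Pow(Add(426225, Mul(-60, Rational(-17701, 4))), -1) = Pow(Add(426225, 265515), -1) = Pow(691740, -1) = Rational(1, 691740)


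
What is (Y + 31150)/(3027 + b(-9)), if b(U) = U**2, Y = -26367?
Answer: 4783/3108 ≈ 1.5389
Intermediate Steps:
(Y + 31150)/(3027 + b(-9)) = (-26367 + 31150)/(3027 + (-9)**2) = 4783/(3027 + 81) = 4783/3108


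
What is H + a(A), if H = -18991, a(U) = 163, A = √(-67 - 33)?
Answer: -18828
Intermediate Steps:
A = 10*I (A = √(-100) = 10*I ≈ 10.0*I)
H + a(A) = -18991 + 163 = -18828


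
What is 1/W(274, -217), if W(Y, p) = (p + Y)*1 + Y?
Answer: 1/331 ≈ 0.0030211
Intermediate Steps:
W(Y, p) = p + 2*Y (W(Y, p) = (Y + p)*1 + Y = (Y + p) + Y = p + 2*Y)
1/W(274, -217) = 1/(-217 + 2*274) = 1/(-217 + 548) = 1/331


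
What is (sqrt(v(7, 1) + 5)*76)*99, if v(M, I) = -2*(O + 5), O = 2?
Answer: 22572*I ≈ 22572.0*I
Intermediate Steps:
v(M, I) = -14 (v(M, I) = -2*(2 + 5) = -2*7 = -14)
(sqrt(v(7, 1) + 5)*76)*99 = (sqrt(-14 + 5)*76)*99 = (sqrt(-9)*76)*99 = ((3*I)*76)*99 = (228*I)*99 = 22572*I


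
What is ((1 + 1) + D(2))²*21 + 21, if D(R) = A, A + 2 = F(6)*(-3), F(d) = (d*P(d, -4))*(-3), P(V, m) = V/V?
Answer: 61257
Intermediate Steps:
P(V, m) = 1
F(d) = -3*d (F(d) = (d*1)*(-3) = d*(-3) = -3*d)
A = 52 (A = -2 - 3*6*(-3) = -2 - 18*(-3) = -2 + 54 = 52)
D(R) = 52
((1 + 1) + D(2))²*21 + 21 = ((1 + 1) + 52)²*21 + 21 = (2 + 52)²*21 + 21 = 54²*21 + 21 = 2916*21 + 21 = 61236 + 21 = 61257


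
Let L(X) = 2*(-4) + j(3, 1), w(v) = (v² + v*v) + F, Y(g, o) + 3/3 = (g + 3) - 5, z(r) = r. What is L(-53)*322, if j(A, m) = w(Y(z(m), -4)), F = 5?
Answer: 1610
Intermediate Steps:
Y(g, o) = -3 + g (Y(g, o) = -1 + ((g + 3) - 5) = -1 + ((3 + g) - 5) = -1 + (-2 + g) = -3 + g)
w(v) = 5 + 2*v² (w(v) = (v² + v*v) + 5 = (v² + v²) + 5 = 2*v² + 5 = 5 + 2*v²)
j(A, m) = 5 + 2*(-3 + m)²
L(X) = 5 (L(X) = 2*(-4) + (5 + 2*(-3 + 1)²) = -8 + (5 + 2*(-2)²) = -8 + (5 + 2*4) = -8 + (5 + 8) = -8 + 13 = 5)
L(-53)*322 = 5*322 = 1610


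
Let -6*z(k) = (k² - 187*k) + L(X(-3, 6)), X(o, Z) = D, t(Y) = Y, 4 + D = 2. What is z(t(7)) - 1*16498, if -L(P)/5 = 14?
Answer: -48829/3 ≈ -16276.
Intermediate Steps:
D = -2 (D = -4 + 2 = -2)
X(o, Z) = -2
L(P) = -70 (L(P) = -5*14 = -70)
z(k) = 35/3 - k²/6 + 187*k/6 (z(k) = -((k² - 187*k) - 70)/6 = -(-70 + k² - 187*k)/6 = 35/3 - k²/6 + 187*k/6)
z(t(7)) - 1*16498 = (35/3 - ⅙*7² + (187/6)*7) - 1*16498 = (35/3 - ⅙*49 + 1309/6) - 16498 = (35/3 - 49/6 + 1309/6) - 16498 = 665/3 - 16498 = -48829/3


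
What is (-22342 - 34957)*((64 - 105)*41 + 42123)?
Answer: -2317286158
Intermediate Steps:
(-22342 - 34957)*((64 - 105)*41 + 42123) = -57299*(-41*41 + 42123) = -57299*(-1681 + 42123) = -57299*40442 = -2317286158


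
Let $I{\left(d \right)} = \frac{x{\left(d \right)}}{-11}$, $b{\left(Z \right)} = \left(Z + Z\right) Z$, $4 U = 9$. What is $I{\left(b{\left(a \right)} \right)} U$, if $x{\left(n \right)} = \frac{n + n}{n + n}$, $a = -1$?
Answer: $- \frac{9}{44} \approx -0.20455$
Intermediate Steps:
$U = \frac{9}{4}$ ($U = \frac{1}{4} \cdot 9 = \frac{9}{4} \approx 2.25$)
$b{\left(Z \right)} = 2 Z^{2}$ ($b{\left(Z \right)} = 2 Z Z = 2 Z^{2}$)
$x{\left(n \right)} = 1$ ($x{\left(n \right)} = \frac{2 n}{2 n} = 2 n \frac{1}{2 n} = 1$)
$I{\left(d \right)} = - \frac{1}{11}$ ($I{\left(d \right)} = 1 \frac{1}{-11} = 1 \left(- \frac{1}{11}\right) = - \frac{1}{11}$)
$I{\left(b{\left(a \right)} \right)} U = \left(- \frac{1}{11}\right) \frac{9}{4} = - \frac{9}{44}$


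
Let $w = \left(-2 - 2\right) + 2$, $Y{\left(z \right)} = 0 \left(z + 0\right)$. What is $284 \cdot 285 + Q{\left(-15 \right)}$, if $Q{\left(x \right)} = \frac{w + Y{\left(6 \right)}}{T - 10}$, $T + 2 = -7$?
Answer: $\frac{1537862}{19} \approx 80940.0$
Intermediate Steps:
$Y{\left(z \right)} = 0$ ($Y{\left(z \right)} = 0 z = 0$)
$T = -9$ ($T = -2 - 7 = -9$)
$w = -2$ ($w = -4 + 2 = -2$)
$Q{\left(x \right)} = \frac{2}{19}$ ($Q{\left(x \right)} = \frac{-2 + 0}{-9 - 10} = - \frac{2}{-19} = \left(-2\right) \left(- \frac{1}{19}\right) = \frac{2}{19}$)
$284 \cdot 285 + Q{\left(-15 \right)} = 284 \cdot 285 + \frac{2}{19} = 80940 + \frac{2}{19} = \frac{1537862}{19}$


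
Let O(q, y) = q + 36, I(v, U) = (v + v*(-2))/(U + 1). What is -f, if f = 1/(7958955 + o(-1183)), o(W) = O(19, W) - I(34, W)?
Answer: -591/4703774893 ≈ -1.2564e-7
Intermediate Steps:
I(v, U) = -v/(1 + U) (I(v, U) = (v - 2*v)/(1 + U) = (-v)/(1 + U) = -v/(1 + U))
O(q, y) = 36 + q
o(W) = 55 + 34/(1 + W) (o(W) = (36 + 19) - (-1)*34/(1 + W) = 55 - (-34)/(1 + W) = 55 + 34/(1 + W))
f = 591/4703774893 (f = 1/(7958955 + (89 + 55*(-1183))/(1 - 1183)) = 1/(7958955 + (89 - 65065)/(-1182)) = 1/(7958955 - 1/1182*(-64976)) = 1/(7958955 + 32488/591) = 1/(4703774893/591) = 591/4703774893 ≈ 1.2564e-7)
-f = -1*591/4703774893 = -591/4703774893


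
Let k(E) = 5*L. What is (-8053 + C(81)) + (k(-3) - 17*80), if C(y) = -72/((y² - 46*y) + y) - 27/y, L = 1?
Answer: -762077/81 ≈ -9408.4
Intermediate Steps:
k(E) = 5 (k(E) = 5*1 = 5)
C(y) = -72/(y² - 45*y) - 27/y
(-8053 + C(81)) + (k(-3) - 17*80) = (-8053 + 9*(127 - 3*81)/(81*(-45 + 81))) + (5 - 17*80) = (-8053 + 9*(1/81)*(127 - 243)/36) + (5 - 1360) = (-8053 + 9*(1/81)*(1/36)*(-116)) - 1355 = (-8053 - 29/81) - 1355 = -652322/81 - 1355 = -762077/81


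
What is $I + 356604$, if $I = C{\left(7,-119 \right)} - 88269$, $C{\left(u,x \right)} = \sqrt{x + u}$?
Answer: $268335 + 4 i \sqrt{7} \approx 2.6834 \cdot 10^{5} + 10.583 i$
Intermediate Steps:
$C{\left(u,x \right)} = \sqrt{u + x}$
$I = -88269 + 4 i \sqrt{7}$ ($I = \sqrt{7 - 119} - 88269 = \sqrt{-112} - 88269 = 4 i \sqrt{7} - 88269 = -88269 + 4 i \sqrt{7} \approx -88269.0 + 10.583 i$)
$I + 356604 = \left(-88269 + 4 i \sqrt{7}\right) + 356604 = 268335 + 4 i \sqrt{7}$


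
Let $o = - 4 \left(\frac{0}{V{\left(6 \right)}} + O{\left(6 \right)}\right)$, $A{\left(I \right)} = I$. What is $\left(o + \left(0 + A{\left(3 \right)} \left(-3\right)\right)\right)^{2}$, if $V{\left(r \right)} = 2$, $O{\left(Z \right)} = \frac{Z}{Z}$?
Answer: $169$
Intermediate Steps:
$O{\left(Z \right)} = 1$
$o = -4$ ($o = - 4 \left(\frac{0}{2} + 1\right) = - 4 \left(0 \cdot \frac{1}{2} + 1\right) = - 4 \left(0 + 1\right) = \left(-4\right) 1 = -4$)
$\left(o + \left(0 + A{\left(3 \right)} \left(-3\right)\right)\right)^{2} = \left(-4 + \left(0 + 3 \left(-3\right)\right)\right)^{2} = \left(-4 + \left(0 - 9\right)\right)^{2} = \left(-4 - 9\right)^{2} = \left(-13\right)^{2} = 169$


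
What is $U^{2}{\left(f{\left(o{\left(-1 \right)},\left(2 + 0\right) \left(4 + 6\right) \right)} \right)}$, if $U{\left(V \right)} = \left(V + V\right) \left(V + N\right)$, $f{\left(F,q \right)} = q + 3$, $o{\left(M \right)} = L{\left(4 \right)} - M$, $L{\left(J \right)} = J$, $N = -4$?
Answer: $763876$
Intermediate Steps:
$o{\left(M \right)} = 4 - M$
$f{\left(F,q \right)} = 3 + q$
$U{\left(V \right)} = 2 V \left(-4 + V\right)$ ($U{\left(V \right)} = \left(V + V\right) \left(V - 4\right) = 2 V \left(-4 + V\right)$)
$U^{2}{\left(f{\left(o{\left(-1 \right)},\left(2 + 0\right) \left(4 + 6\right) \right)} \right)} = \left(2 \left(3 + \left(2 + 0\right) \left(4 + 6\right)\right) \left(-4 + \left(3 + \left(2 + 0\right) \left(4 + 6\right)\right)\right)\right)^{2} = \left(2 \left(3 + 2 \cdot 10\right) \left(-4 + \left(3 + 2 \cdot 10\right)\right)\right)^{2} = \left(2 \left(3 + 20\right) \left(-4 + \left(3 + 20\right)\right)\right)^{2} = \left(2 \cdot 23 \left(-4 + 23\right)\right)^{2} = \left(2 \cdot 23 \cdot 19\right)^{2} = 874^{2} = 763876$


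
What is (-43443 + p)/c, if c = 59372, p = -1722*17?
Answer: -72717/59372 ≈ -1.2248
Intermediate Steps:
p = -29274
(-43443 + p)/c = (-43443 - 29274)/59372 = -72717*1/59372 = -72717/59372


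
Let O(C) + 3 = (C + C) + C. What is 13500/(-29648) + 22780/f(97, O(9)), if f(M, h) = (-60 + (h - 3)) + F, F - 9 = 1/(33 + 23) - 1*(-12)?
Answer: -9458738785/7463884 ≈ -1267.3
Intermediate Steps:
F = 1177/56 (F = 9 + (1/(33 + 23) - 1*(-12)) = 9 + (1/56 + 12) = 9 + 673/56 = 1177/56 ≈ 21.018)
O(C) = -3 + 3*C (O(C) = -3 + ((C + C) + C) = -3 + (2*C + C) = -3 + 3*C)
f(M, h) = -2351/56 + h (f(M, h) = (-60 + (h - 3)) + 1177/56 = (-60 + (-3 + h)) + 1177/56 = (-63 + h) + 1177/56 = -2351/56 + h)
13500/(-29648) + 22780/f(97, O(9)) = 13500/(-29648) + 22780/(-2351/56 + (-3 + 3*9)) = 13500*(-1/29648) + 22780/(-2351/56 + (-3 + 27)) = -3375/7412 + 22780/(-2351/56 + 24) = -3375/7412 + 22780/(-1007/56) = -3375/7412 + 22780*(-56/1007) = -3375/7412 - 1275680/1007 = -9458738785/7463884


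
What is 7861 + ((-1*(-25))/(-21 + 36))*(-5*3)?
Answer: 7836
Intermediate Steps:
7861 + ((-1*(-25))/(-21 + 36))*(-5*3) = 7861 + (25/15)*(-15) = 7861 + (25*(1/15))*(-15) = 7861 + (5/3)*(-15) = 7861 - 25 = 7836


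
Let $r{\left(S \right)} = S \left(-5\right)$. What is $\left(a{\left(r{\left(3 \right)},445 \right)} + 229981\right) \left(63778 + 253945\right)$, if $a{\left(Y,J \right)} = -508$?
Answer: $72908849979$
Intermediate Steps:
$r{\left(S \right)} = - 5 S$
$\left(a{\left(r{\left(3 \right)},445 \right)} + 229981\right) \left(63778 + 253945\right) = \left(-508 + 229981\right) \left(63778 + 253945\right) = 229473 \cdot 317723 = 72908849979$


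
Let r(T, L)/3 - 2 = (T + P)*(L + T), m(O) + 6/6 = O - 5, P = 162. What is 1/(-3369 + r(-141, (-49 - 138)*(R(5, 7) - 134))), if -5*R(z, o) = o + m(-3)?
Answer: 5/7808478 ≈ 6.4033e-7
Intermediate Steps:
m(O) = -6 + O (m(O) = -1 + (O - 5) = -1 + (-5 + O) = -6 + O)
R(z, o) = 9/5 - o/5 (R(z, o) = -(o + (-6 - 3))/5 = -(o - 9)/5 = -(-9 + o)/5 = 9/5 - o/5)
r(T, L) = 6 + 3*(162 + T)*(L + T) (r(T, L) = 6 + 3*((T + 162)*(L + T)) = 6 + 3*((162 + T)*(L + T)) = 6 + 3*(162 + T)*(L + T))
1/(-3369 + r(-141, (-49 - 138)*(R(5, 7) - 134))) = 1/(-3369 + (6 + 3*(-141)² + 486*((-49 - 138)*((9/5 - ⅕*7) - 134)) + 486*(-141) + 3*((-49 - 138)*((9/5 - ⅕*7) - 134))*(-141))) = 1/(-3369 + (6 + 3*19881 + 486*(-187*((9/5 - 7/5) - 134)) - 68526 + 3*(-187*((9/5 - 7/5) - 134))*(-141))) = 1/(-3369 + (6 + 59643 + 486*(-187*(⅖ - 134)) - 68526 + 3*(-187*(⅖ - 134))*(-141))) = 1/(-3369 + (6 + 59643 + 486*(-187*(-668/5)) - 68526 + 3*(-187*(-668/5))*(-141))) = 1/(-3369 + (6 + 59643 + 486*(124916/5) - 68526 + 3*(124916/5)*(-141))) = 1/(-3369 + (6 + 59643 + 60709176/5 - 68526 - 52839468/5)) = 1/(-3369 + 7825323/5) = 1/(7808478/5) = 5/7808478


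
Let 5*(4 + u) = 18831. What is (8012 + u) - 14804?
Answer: -15149/5 ≈ -3029.8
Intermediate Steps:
u = 18811/5 (u = -4 + (⅕)*18831 = -4 + 18831/5 = 18811/5 ≈ 3762.2)
(8012 + u) - 14804 = (8012 + 18811/5) - 14804 = 58871/5 - 14804 = -15149/5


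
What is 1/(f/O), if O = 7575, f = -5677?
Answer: -7575/5677 ≈ -1.3343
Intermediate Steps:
1/(f/O) = 1/(-5677/7575) = -7575/5677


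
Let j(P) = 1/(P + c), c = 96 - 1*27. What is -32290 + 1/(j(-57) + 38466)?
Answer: -14904837958/461593 ≈ -32290.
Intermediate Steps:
c = 69 (c = 96 - 27 = 69)
j(P) = 1/(69 + P) (j(P) = 1/(P + 69) = 1/(69 + P))
-32290 + 1/(j(-57) + 38466) = -32290 + 1/(1/(69 - 57) + 38466) = -32290 + 1/(1/12 + 38466) = -32290 + 1/(461593/12) = -32290 + 12/461593 = -14904837958/461593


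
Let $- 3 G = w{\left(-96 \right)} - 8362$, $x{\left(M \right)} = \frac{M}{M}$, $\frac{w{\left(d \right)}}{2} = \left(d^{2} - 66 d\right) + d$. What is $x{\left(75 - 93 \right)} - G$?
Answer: $\frac{22553}{3} \approx 7517.7$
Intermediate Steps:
$w{\left(d \right)} = - 130 d + 2 d^{2}$ ($w{\left(d \right)} = 2 \left(\left(d^{2} - 66 d\right) + d\right) = 2 \left(d^{2} - 65 d\right) = - 130 d + 2 d^{2}$)
$x{\left(M \right)} = 1$
$G = - \frac{22550}{3}$ ($G = - \frac{2 \left(-96\right) \left(-65 - 96\right) - 8362}{3} = - \frac{2 \left(-96\right) \left(-161\right) - 8362}{3} = - \frac{30912 - 8362}{3} = \left(- \frac{1}{3}\right) 22550 = - \frac{22550}{3} \approx -7516.7$)
$x{\left(75 - 93 \right)} - G = 1 - - \frac{22550}{3} = 1 + \frac{22550}{3} = \frac{22553}{3}$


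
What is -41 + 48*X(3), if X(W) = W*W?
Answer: 391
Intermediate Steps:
X(W) = W**2
-41 + 48*X(3) = -41 + 48*3**2 = -41 + 48*9 = -41 + 432 = 391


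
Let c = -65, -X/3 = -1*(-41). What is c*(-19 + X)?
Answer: 9230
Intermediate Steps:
X = -123 (X = -(-3)*(-41) = -3*41 = -123)
c*(-19 + X) = -65*(-19 - 123) = -65*(-142) = 9230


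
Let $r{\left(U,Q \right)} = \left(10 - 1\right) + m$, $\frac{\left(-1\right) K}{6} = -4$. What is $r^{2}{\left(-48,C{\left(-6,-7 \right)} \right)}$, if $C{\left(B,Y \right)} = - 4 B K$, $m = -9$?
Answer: $0$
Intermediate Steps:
$K = 24$ ($K = \left(-6\right) \left(-4\right) = 24$)
$C{\left(B,Y \right)} = - 96 B$ ($C{\left(B,Y \right)} = - 4 B 24 = - 96 B$)
$r{\left(U,Q \right)} = 0$ ($r{\left(U,Q \right)} = \left(10 - 1\right) - 9 = 9 - 9 = 0$)
$r^{2}{\left(-48,C{\left(-6,-7 \right)} \right)} = 0^{2} = 0$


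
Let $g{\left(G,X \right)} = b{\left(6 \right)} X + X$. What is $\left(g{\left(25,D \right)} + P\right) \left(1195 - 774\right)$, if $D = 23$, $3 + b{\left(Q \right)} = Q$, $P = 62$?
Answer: $64834$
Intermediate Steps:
$b{\left(Q \right)} = -3 + Q$
$g{\left(G,X \right)} = 4 X$ ($g{\left(G,X \right)} = \left(-3 + 6\right) X + X = 3 X + X = 4 X$)
$\left(g{\left(25,D \right)} + P\right) \left(1195 - 774\right) = \left(4 \cdot 23 + 62\right) \left(1195 - 774\right) = \left(92 + 62\right) 421 = 154 \cdot 421 = 64834$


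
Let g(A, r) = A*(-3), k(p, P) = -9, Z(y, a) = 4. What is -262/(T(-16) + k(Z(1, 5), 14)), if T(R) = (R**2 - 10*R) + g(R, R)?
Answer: -262/455 ≈ -0.57582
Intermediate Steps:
g(A, r) = -3*A
T(R) = R**2 - 13*R (T(R) = (R**2 - 10*R) - 3*R = R**2 - 13*R)
-262/(T(-16) + k(Z(1, 5), 14)) = -262/(-16*(-13 - 16) - 9) = -262/(-16*(-29) - 9) = -262/(464 - 9) = -262/455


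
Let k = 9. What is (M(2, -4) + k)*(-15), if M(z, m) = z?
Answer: -165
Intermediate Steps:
(M(2, -4) + k)*(-15) = (2 + 9)*(-15) = 11*(-15) = -165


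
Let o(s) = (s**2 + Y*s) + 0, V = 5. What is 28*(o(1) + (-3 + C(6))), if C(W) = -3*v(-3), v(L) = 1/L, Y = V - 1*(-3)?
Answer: 196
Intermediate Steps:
Y = 8 (Y = 5 - 1*(-3) = 5 + 3 = 8)
C(W) = 1 (C(W) = -3/(-3) = -3*(-1/3) = 1)
o(s) = s**2 + 8*s (o(s) = (s**2 + 8*s) + 0 = s**2 + 8*s)
28*(o(1) + (-3 + C(6))) = 28*(1*(8 + 1) + (-3 + 1)) = 28*(1*9 - 2) = 28*(9 - 2) = 28*7 = 196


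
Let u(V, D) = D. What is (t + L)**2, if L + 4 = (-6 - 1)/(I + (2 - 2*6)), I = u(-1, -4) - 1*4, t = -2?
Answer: 10201/324 ≈ 31.485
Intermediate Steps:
I = -8 (I = -4 - 1*4 = -4 - 4 = -8)
L = -65/18 (L = -4 + (-6 - 1)/(-8 + (2 - 2*6)) = -4 - 7/(-8 + (2 - 12)) = -4 - 7/(-8 - 10) = -4 - 7/(-18) = -4 - 7*(-1/18) = -4 + 7/18 = -65/18 ≈ -3.6111)
(t + L)**2 = (-2 - 65/18)**2 = (-101/18)**2 = 10201/324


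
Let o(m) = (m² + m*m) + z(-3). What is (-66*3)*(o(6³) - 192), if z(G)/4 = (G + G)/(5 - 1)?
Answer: -18436572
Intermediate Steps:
z(G) = 2*G (z(G) = 4*((G + G)/(5 - 1)) = 4*((2*G)/4) = 4*((2*G)*(¼)) = 4*(G/2) = 2*G)
o(m) = -6 + 2*m² (o(m) = (m² + m*m) + 2*(-3) = (m² + m²) - 6 = 2*m² - 6 = -6 + 2*m²)
(-66*3)*(o(6³) - 192) = (-66*3)*((-6 + 2*(6³)²) - 192) = -198*((-6 + 2*216²) - 192) = -198*((-6 + 2*46656) - 192) = -198*((-6 + 93312) - 192) = -198*(93306 - 192) = -198*93114 = -18436572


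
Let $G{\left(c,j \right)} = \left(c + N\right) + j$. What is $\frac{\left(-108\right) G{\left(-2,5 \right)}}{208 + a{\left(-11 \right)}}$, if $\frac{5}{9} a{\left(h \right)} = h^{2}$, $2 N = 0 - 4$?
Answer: $- \frac{540}{2129} \approx -0.25364$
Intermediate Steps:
$N = -2$ ($N = \frac{0 - 4}{2} = \frac{1}{2} \left(-4\right) = -2$)
$a{\left(h \right)} = \frac{9 h^{2}}{5}$
$G{\left(c,j \right)} = -2 + c + j$ ($G{\left(c,j \right)} = \left(c - 2\right) + j = \left(-2 + c\right) + j = -2 + c + j$)
$\frac{\left(-108\right) G{\left(-2,5 \right)}}{208 + a{\left(-11 \right)}} = \frac{\left(-108\right) \left(-2 - 2 + 5\right)}{208 + \frac{9 \left(-11\right)^{2}}{5}} = \frac{\left(-108\right) 1}{208 + \frac{9}{5} \cdot 121} = - \frac{108}{208 + \frac{1089}{5}} = - \frac{108}{\frac{2129}{5}} = \left(-108\right) \frac{5}{2129} = - \frac{540}{2129}$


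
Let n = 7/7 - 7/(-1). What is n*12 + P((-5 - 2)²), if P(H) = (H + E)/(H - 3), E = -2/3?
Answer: 13393/138 ≈ 97.051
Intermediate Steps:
E = -⅔ (E = -2*⅓ = -⅔ ≈ -0.66667)
n = 8 (n = 7*(⅐) - 7*(-1) = 1 + 7 = 8)
P(H) = (-⅔ + H)/(-3 + H) (P(H) = (H - ⅔)/(H - 3) = (-⅔ + H)/(-3 + H))
n*12 + P((-5 - 2)²) = 8*12 + (-⅔ + (-5 - 2)²)/(-3 + (-5 - 2)²) = 96 + (-⅔ + (-7)²)/(-3 + (-7)²) = 96 + (-⅔ + 49)/(-3 + 49) = 96 + (145/3)/46 = 96 + (1/46)*(145/3) = 96 + 145/138 = 13393/138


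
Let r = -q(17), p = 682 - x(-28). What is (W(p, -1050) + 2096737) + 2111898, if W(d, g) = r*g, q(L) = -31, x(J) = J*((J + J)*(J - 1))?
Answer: 4176085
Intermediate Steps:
x(J) = 2*J²*(-1 + J) (x(J) = J*((2*J)*(-1 + J)) = J*(2*J*(-1 + J)) = 2*J²*(-1 + J))
p = 46154 (p = 682 - 2*(-28)²*(-1 - 28) = 682 - 2*784*(-29) = 682 - 1*(-45472) = 682 + 45472 = 46154)
r = 31 (r = -1*(-31) = 31)
W(d, g) = 31*g
(W(p, -1050) + 2096737) + 2111898 = (31*(-1050) + 2096737) + 2111898 = (-32550 + 2096737) + 2111898 = 2064187 + 2111898 = 4176085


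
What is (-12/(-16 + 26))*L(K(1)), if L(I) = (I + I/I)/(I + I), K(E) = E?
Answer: -6/5 ≈ -1.2000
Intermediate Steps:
L(I) = (1 + I)/(2*I) (L(I) = (I + 1)/((2*I)) = (1 + I)*(1/(2*I)) = (1 + I)/(2*I))
(-12/(-16 + 26))*L(K(1)) = (-12/(-16 + 26))*((1/2)*(1 + 1)/1) = (-12/10)*((1/2)*1*2) = -12*1/10*1 = -6/5*1 = -6/5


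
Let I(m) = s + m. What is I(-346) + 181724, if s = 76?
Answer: 181454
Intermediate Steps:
I(m) = 76 + m
I(-346) + 181724 = (76 - 346) + 181724 = -270 + 181724 = 181454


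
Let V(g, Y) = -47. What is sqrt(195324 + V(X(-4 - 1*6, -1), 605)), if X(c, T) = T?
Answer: sqrt(195277) ≈ 441.90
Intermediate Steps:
sqrt(195324 + V(X(-4 - 1*6, -1), 605)) = sqrt(195324 - 47) = sqrt(195277)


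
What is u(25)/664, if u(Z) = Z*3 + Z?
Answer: 25/166 ≈ 0.15060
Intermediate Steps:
u(Z) = 4*Z (u(Z) = 3*Z + Z = 4*Z)
u(25)/664 = (4*25)/664 = 100*(1/664) = 25/166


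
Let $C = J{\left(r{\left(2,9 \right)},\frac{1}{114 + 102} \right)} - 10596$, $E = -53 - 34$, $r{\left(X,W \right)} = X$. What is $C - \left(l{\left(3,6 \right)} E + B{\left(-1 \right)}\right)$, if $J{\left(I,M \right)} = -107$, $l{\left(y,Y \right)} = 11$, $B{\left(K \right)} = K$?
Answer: $-9745$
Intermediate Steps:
$E = -87$ ($E = -53 - 34 = -87$)
$C = -10703$ ($C = -107 - 10596 = -10703$)
$C - \left(l{\left(3,6 \right)} E + B{\left(-1 \right)}\right) = -10703 - \left(11 \left(-87\right) - 1\right) = -10703 - \left(-957 - 1\right) = -10703 - -958 = -10703 + 958 = -9745$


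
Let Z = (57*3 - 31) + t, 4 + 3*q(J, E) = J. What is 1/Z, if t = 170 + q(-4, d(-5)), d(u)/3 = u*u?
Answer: 3/922 ≈ 0.0032538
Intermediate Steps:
d(u) = 3*u² (d(u) = 3*(u*u) = 3*u²)
q(J, E) = -4/3 + J/3
t = 502/3 (t = 170 + (-4/3 + (⅓)*(-4)) = 170 + (-4/3 - 4/3) = 170 - 8/3 = 502/3 ≈ 167.33)
Z = 922/3 (Z = (57*3 - 31) + 502/3 = (171 - 31) + 502/3 = 140 + 502/3 = 922/3 ≈ 307.33)
1/Z = 1/(922/3) = 3/922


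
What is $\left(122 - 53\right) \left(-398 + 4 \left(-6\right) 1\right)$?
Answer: $-29118$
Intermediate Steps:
$\left(122 - 53\right) \left(-398 + 4 \left(-6\right) 1\right) = 69 \left(-398 - 24\right) = 69 \left(-422\right) = -29118$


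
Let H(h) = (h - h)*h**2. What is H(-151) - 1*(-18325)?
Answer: 18325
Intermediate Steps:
H(h) = 0 (H(h) = 0*h**2 = 0)
H(-151) - 1*(-18325) = 0 - 1*(-18325) = 0 + 18325 = 18325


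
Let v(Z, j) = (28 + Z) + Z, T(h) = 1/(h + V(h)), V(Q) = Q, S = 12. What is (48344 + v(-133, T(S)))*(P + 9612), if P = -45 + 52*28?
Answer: 530272438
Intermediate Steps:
T(h) = 1/(2*h) (T(h) = 1/(h + h) = 1/(2*h))
P = 1411 (P = -45 + 1456 = 1411)
v(Z, j) = 28 + 2*Z
(48344 + v(-133, T(S)))*(P + 9612) = (48344 + (28 + 2*(-133)))*(1411 + 9612) = (48344 + (28 - 266))*11023 = (48344 - 238)*11023 = 48106*11023 = 530272438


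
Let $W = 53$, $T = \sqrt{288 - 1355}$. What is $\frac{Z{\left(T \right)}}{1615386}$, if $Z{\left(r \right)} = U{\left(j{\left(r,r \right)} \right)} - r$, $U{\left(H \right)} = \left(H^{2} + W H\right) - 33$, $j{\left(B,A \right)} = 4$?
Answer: $\frac{65}{538462} - \frac{i \sqrt{1067}}{1615386} \approx 0.00012071 - 2.0221 \cdot 10^{-5} i$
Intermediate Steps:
$T = i \sqrt{1067}$ ($T = \sqrt{-1067} = i \sqrt{1067} \approx 32.665 i$)
$U{\left(H \right)} = -33 + H^{2} + 53 H$ ($U{\left(H \right)} = \left(H^{2} + 53 H\right) - 33 = -33 + H^{2} + 53 H$)
$Z{\left(r \right)} = 195 - r$ ($Z{\left(r \right)} = \left(-33 + 4^{2} + 53 \cdot 4\right) - r = \left(-33 + 16 + 212\right) - r = 195 - r$)
$\frac{Z{\left(T \right)}}{1615386} = \frac{195 - i \sqrt{1067}}{1615386} = \left(195 - i \sqrt{1067}\right) \frac{1}{1615386} = \frac{65}{538462} - \frac{i \sqrt{1067}}{1615386}$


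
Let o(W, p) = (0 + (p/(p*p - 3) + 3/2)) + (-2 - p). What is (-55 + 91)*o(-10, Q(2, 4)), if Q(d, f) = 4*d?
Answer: -18378/61 ≈ -301.28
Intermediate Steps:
o(W, p) = -1/2 - p + p/(-3 + p**2) (o(W, p) = (0 + (p/(p**2 - 3) + 3*(1/2))) + (-2 - p) = (0 + (p/(-3 + p**2) + 3/2)) + (-2 - p) = (0 + (3/2 + p/(-3 + p**2))) + (-2 - p) = (3/2 + p/(-3 + p**2)) + (-2 - p) = -1/2 - p + p/(-3 + p**2))
(-55 + 91)*o(-10, Q(2, 4)) = (-55 + 91)*((3 - (4*2)**2 - 2*(4*2)**3 + 8*(4*2))/(2*(-3 + (4*2)**2))) = 36*((3 - 1*8**2 - 2*8**3 + 8*8)/(2*(-3 + 8**2))) = 36*((3 - 1*64 - 2*512 + 64)/(2*(-3 + 64))) = 36*((1/2)*(3 - 64 - 1024 + 64)/61) = 36*((1/2)*(1/61)*(-1021)) = 36*(-1021/122) = -18378/61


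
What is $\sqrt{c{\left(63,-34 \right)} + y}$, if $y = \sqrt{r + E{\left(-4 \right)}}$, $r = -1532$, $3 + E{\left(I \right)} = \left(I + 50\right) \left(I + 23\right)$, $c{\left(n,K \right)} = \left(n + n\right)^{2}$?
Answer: $\sqrt{15876 + i \sqrt{661}} \approx 126.0 + 0.102 i$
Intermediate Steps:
$c{\left(n,K \right)} = 4 n^{2}$ ($c{\left(n,K \right)} = \left(2 n\right)^{2} = 4 n^{2}$)
$E{\left(I \right)} = -3 + \left(23 + I\right) \left(50 + I\right)$ ($E{\left(I \right)} = -3 + \left(I + 50\right) \left(I + 23\right) = -3 + \left(50 + I\right) \left(23 + I\right) = -3 + \left(23 + I\right) \left(50 + I\right)$)
$y = i \sqrt{661}$ ($y = \sqrt{-1532 + \left(1147 + \left(-4\right)^{2} + 73 \left(-4\right)\right)} = \sqrt{-1532 + \left(1147 + 16 - 292\right)} = \sqrt{-1532 + 871} = \sqrt{-661} = i \sqrt{661} \approx 25.71 i$)
$\sqrt{c{\left(63,-34 \right)} + y} = \sqrt{4 \cdot 63^{2} + i \sqrt{661}} = \sqrt{4 \cdot 3969 + i \sqrt{661}} = \sqrt{15876 + i \sqrt{661}}$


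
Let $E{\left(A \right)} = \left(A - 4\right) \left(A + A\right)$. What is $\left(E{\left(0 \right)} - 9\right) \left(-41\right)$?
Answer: $369$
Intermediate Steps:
$E{\left(A \right)} = 2 A \left(-4 + A\right)$ ($E{\left(A \right)} = \left(-4 + A\right) 2 A = 2 A \left(-4 + A\right)$)
$\left(E{\left(0 \right)} - 9\right) \left(-41\right) = \left(2 \cdot 0 \left(-4 + 0\right) - 9\right) \left(-41\right) = \left(2 \cdot 0 \left(-4\right) - 9\right) \left(-41\right) = \left(0 - 9\right) \left(-41\right) = \left(-9\right) \left(-41\right) = 369$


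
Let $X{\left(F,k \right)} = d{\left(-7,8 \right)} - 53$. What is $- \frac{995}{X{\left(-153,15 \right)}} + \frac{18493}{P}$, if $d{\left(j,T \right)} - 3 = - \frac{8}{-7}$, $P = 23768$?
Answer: $\frac{85934363}{4064328} \approx 21.144$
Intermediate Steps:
$d{\left(j,T \right)} = \frac{29}{7}$ ($d{\left(j,T \right)} = 3 - \frac{8}{-7} = 3 - - \frac{8}{7} = 3 + \frac{8}{7} = \frac{29}{7}$)
$X{\left(F,k \right)} = - \frac{342}{7}$ ($X{\left(F,k \right)} = \frac{29}{7} - 53 = - \frac{342}{7}$)
$- \frac{995}{X{\left(-153,15 \right)}} + \frac{18493}{P} = - \frac{995}{- \frac{342}{7}} + \frac{18493}{23768} = \left(-995\right) \left(- \frac{7}{342}\right) + 18493 \cdot \frac{1}{23768} = \frac{6965}{342} + \frac{18493}{23768} = \frac{85934363}{4064328}$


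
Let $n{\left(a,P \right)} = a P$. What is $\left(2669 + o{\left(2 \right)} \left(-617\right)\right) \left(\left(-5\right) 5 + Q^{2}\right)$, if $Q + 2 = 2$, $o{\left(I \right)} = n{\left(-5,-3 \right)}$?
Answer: $164650$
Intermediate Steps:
$n{\left(a,P \right)} = P a$
$o{\left(I \right)} = 15$ ($o{\left(I \right)} = \left(-3\right) \left(-5\right) = 15$)
$Q = 0$ ($Q = -2 + 2 = 0$)
$\left(2669 + o{\left(2 \right)} \left(-617\right)\right) \left(\left(-5\right) 5 + Q^{2}\right) = \left(2669 + 15 \left(-617\right)\right) \left(\left(-5\right) 5 + 0^{2}\right) = \left(2669 - 9255\right) \left(-25 + 0\right) = \left(-6586\right) \left(-25\right) = 164650$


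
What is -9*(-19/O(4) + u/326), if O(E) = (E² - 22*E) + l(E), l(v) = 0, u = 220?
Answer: -11017/1304 ≈ -8.4486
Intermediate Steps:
O(E) = E² - 22*E (O(E) = (E² - 22*E) + 0 = E² - 22*E)
-9*(-19/O(4) + u/326) = -9*(-19*1/(4*(-22 + 4)) + 220/326) = -9*(-19/(4*(-18)) + 220*(1/326)) = -9*(-19/(-72) + 110/163) = -9*(-19*(-1/72) + 110/163) = -9*(19/72 + 110/163) = -9*11017/11736 = -11017/1304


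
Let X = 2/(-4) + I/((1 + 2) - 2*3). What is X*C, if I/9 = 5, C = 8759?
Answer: -271529/2 ≈ -1.3576e+5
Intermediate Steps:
I = 45 (I = 9*5 = 45)
X = -31/2 (X = 2/(-4) + 45/((1 + 2) - 2*3) = 2*(-¼) + 45/(3 - 6) = -½ + 45/(-3) = -½ + 45*(-⅓) = -½ - 15 = -31/2 ≈ -15.500)
X*C = -31/2*8759 = -271529/2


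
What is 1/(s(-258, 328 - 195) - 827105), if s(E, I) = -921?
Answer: -1/828026 ≈ -1.2077e-6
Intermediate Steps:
1/(s(-258, 328 - 195) - 827105) = 1/(-921 - 827105) = 1/(-828026) = -1/828026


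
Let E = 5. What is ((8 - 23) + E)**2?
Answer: 100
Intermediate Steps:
((8 - 23) + E)**2 = ((8 - 23) + 5)**2 = (-15 + 5)**2 = (-10)**2 = 100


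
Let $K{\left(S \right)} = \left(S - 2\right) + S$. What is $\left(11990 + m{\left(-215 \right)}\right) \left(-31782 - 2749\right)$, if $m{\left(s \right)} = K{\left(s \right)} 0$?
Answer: $-414026690$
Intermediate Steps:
$K{\left(S \right)} = -2 + 2 S$ ($K{\left(S \right)} = \left(-2 + S\right) + S = -2 + 2 S$)
$m{\left(s \right)} = 0$ ($m{\left(s \right)} = \left(-2 + 2 s\right) 0 = 0$)
$\left(11990 + m{\left(-215 \right)}\right) \left(-31782 - 2749\right) = \left(11990 + 0\right) \left(-31782 - 2749\right) = 11990 \left(-34531\right) = -414026690$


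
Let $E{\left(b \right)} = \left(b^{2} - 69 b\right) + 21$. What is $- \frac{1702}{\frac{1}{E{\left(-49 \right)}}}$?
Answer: $-9876706$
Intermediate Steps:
$E{\left(b \right)} = 21 + b^{2} - 69 b$
$- \frac{1702}{\frac{1}{E{\left(-49 \right)}}} = - \frac{1702}{\frac{1}{21 + \left(-49\right)^{2} - -3381}} = - \frac{1702}{\frac{1}{21 + 2401 + 3381}} = - \frac{1702}{\frac{1}{5803}} = - 1702 \frac{1}{\frac{1}{5803}} = \left(-1702\right) 5803 = -9876706$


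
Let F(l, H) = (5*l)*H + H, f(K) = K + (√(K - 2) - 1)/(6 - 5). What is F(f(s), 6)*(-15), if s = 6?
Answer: -3240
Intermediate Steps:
f(K) = -1 + K + √(-2 + K) (f(K) = K + (√(-2 + K) - 1)/1 = K + (-1 + √(-2 + K))*1 = K + (-1 + √(-2 + K)) = -1 + K + √(-2 + K))
F(l, H) = H + 5*H*l (F(l, H) = 5*H*l + H = H + 5*H*l)
F(f(s), 6)*(-15) = (6*(1 + 5*(-1 + 6 + √(-2 + 6))))*(-15) = (6*(1 + 5*(-1 + 6 + √4)))*(-15) = (6*(1 + 5*(-1 + 6 + 2)))*(-15) = (6*(1 + 5*7))*(-15) = (6*(1 + 35))*(-15) = (6*36)*(-15) = 216*(-15) = -3240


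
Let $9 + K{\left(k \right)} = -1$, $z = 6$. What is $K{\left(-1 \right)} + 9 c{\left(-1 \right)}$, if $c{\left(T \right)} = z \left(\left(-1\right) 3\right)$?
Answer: $-172$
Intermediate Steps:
$K{\left(k \right)} = -10$ ($K{\left(k \right)} = -9 - 1 = -10$)
$c{\left(T \right)} = -18$ ($c{\left(T \right)} = 6 \left(\left(-1\right) 3\right) = 6 \left(-3\right) = -18$)
$K{\left(-1 \right)} + 9 c{\left(-1 \right)} = -10 + 9 \left(-18\right) = -10 - 162 = -172$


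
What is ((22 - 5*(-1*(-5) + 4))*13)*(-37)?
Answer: 11063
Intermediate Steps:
((22 - 5*(-1*(-5) + 4))*13)*(-37) = ((22 - 5*(5 + 4))*13)*(-37) = ((22 - 5*9)*13)*(-37) = ((22 - 1*45)*13)*(-37) = ((22 - 45)*13)*(-37) = -23*13*(-37) = -299*(-37) = 11063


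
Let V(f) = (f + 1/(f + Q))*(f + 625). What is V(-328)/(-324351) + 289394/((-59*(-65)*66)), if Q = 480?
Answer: 333616644047/231086392680 ≈ 1.4437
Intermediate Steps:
V(f) = (625 + f)*(f + 1/(480 + f)) (V(f) = (f + 1/(f + 480))*(f + 625) = (f + 1/(480 + f))*(625 + f) = (625 + f)*(f + 1/(480 + f)))
V(-328)/(-324351) + 289394/((-59*(-65)*66)) = ((625 + (-328)³ + 1105*(-328)² + 300001*(-328))/(480 - 328))/(-324351) + 289394/((-59*(-65)*66)) = ((625 - 35287552 + 1105*107584 - 98400328)/152)*(-1/324351) + 289394/((3835*66)) = ((625 - 35287552 + 118880320 - 98400328)/152)*(-1/324351) + 289394/253110 = ((1/152)*(-14806935))*(-1/324351) + 289394*(1/253110) = -14806935/152*(-1/324351) + 144697/126555 = 548405/1825976 + 144697/126555 = 333616644047/231086392680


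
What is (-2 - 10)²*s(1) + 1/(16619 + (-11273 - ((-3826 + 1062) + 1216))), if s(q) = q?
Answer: 992737/6894 ≈ 144.00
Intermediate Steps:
(-2 - 10)²*s(1) + 1/(16619 + (-11273 - ((-3826 + 1062) + 1216))) = (-2 - 10)²*1 + 1/(16619 + (-11273 - ((-3826 + 1062) + 1216))) = (-12)²*1 + 1/(16619 + (-11273 - (-2764 + 1216))) = 144*1 + 1/(16619 + (-11273 - 1*(-1548))) = 144 + 1/(16619 + (-11273 + 1548)) = 144 + 1/(16619 - 9725) = 144 + 1/6894 = 992737/6894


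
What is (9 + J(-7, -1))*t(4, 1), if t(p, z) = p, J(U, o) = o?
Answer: 32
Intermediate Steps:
(9 + J(-7, -1))*t(4, 1) = (9 - 1)*4 = 8*4 = 32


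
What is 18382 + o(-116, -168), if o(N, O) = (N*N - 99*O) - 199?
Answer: 48271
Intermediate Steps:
o(N, O) = -199 + N**2 - 99*O (o(N, O) = (N**2 - 99*O) - 199 = -199 + N**2 - 99*O)
18382 + o(-116, -168) = 18382 + (-199 + (-116)**2 - 99*(-168)) = 18382 + (-199 + 13456 + 16632) = 18382 + 29889 = 48271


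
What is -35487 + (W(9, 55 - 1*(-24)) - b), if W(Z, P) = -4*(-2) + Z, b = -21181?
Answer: -14289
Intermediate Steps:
W(Z, P) = 8 + Z
-35487 + (W(9, 55 - 1*(-24)) - b) = -35487 + ((8 + 9) - 1*(-21181)) = -35487 + (17 + 21181) = -35487 + 21198 = -14289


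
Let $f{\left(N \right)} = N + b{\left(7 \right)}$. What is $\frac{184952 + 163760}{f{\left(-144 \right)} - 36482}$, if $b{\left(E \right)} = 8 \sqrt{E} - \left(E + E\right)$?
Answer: $- \frac{199637620}{20976393} - \frac{43589 \sqrt{7}}{20976393} \approx -9.5228$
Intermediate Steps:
$b{\left(E \right)} = - 2 E + 8 \sqrt{E}$ ($b{\left(E \right)} = 8 \sqrt{E} - 2 E = - 2 E + 8 \sqrt{E}$)
$f{\left(N \right)} = -14 + N + 8 \sqrt{7}$ ($f{\left(N \right)} = N + \left(\left(-2\right) 7 + 8 \sqrt{7}\right) = N - \left(14 - 8 \sqrt{7}\right) = -14 + N + 8 \sqrt{7}$)
$\frac{184952 + 163760}{f{\left(-144 \right)} - 36482} = \frac{184952 + 163760}{\left(-14 - 144 + 8 \sqrt{7}\right) - 36482} = \frac{348712}{\left(-158 + 8 \sqrt{7}\right) - 36482} = \frac{348712}{-36640 + 8 \sqrt{7}}$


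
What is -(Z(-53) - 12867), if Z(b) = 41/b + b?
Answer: 684801/53 ≈ 12921.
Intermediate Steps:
Z(b) = b + 41/b
-(Z(-53) - 12867) = -((-53 + 41/(-53)) - 12867) = -((-53 + 41*(-1/53)) - 12867) = -((-53 - 41/53) - 12867) = -(-2850/53 - 12867) = -1*(-684801/53) = 684801/53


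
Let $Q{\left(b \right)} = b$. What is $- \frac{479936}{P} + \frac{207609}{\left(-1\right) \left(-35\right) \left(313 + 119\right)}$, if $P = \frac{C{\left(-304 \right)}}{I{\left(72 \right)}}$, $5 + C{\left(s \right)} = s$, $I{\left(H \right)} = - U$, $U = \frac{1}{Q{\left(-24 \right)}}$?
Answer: $\frac{40723429}{519120} \approx 78.447$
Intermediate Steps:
$U = - \frac{1}{24}$ ($U = \frac{1}{-24} = - \frac{1}{24} \approx -0.041667$)
$I{\left(H \right)} = \frac{1}{24}$ ($I{\left(H \right)} = \left(-1\right) \left(- \frac{1}{24}\right) = \frac{1}{24}$)
$C{\left(s \right)} = -5 + s$
$P = -7416$ ($P = \left(-5 - 304\right) \frac{1}{\frac{1}{24}} = \left(-309\right) 24 = -7416$)
$- \frac{479936}{P} + \frac{207609}{\left(-1\right) \left(-35\right) \left(313 + 119\right)} = - \frac{479936}{-7416} + \frac{207609}{\left(-1\right) \left(-35\right) \left(313 + 119\right)} = \left(-479936\right) \left(- \frac{1}{7416}\right) + \frac{207609}{35 \cdot 432} = \frac{59992}{927} + \frac{207609}{15120} = \frac{59992}{927} + 207609 \cdot \frac{1}{15120} = \frac{59992}{927} + \frac{69203}{5040} = \frac{40723429}{519120}$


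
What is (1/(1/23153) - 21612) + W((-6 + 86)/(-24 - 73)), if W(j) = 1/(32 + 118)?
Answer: 231151/150 ≈ 1541.0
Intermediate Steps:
W(j) = 1/150
(1/(1/23153) - 21612) + W((-6 + 86)/(-24 - 73)) = (1/(1/23153) - 21612) + 1/150 = (23153 - 21612) + 1/150 = 1541 + 1/150 = 231151/150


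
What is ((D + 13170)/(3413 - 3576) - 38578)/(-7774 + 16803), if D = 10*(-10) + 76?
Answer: -6301360/1471727 ≈ -4.2816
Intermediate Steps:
D = -24 (D = -100 + 76 = -24)
((D + 13170)/(3413 - 3576) - 38578)/(-7774 + 16803) = ((-24 + 13170)/(3413 - 3576) - 38578)/(-7774 + 16803) = (13146/(-163) - 38578)/9029 = (13146*(-1/163) - 38578)*(1/9029) = (-13146/163 - 38578)*(1/9029) = -6301360/163*1/9029 = -6301360/1471727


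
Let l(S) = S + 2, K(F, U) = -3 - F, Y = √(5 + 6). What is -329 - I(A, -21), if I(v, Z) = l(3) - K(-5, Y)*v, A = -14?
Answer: -362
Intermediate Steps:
Y = √11 ≈ 3.3166
l(S) = 2 + S
I(v, Z) = 5 - 2*v (I(v, Z) = (2 + 3) - (-3 - 1*(-5))*v = 5 - (-3 + 5)*v = 5 - 2*v)
-329 - I(A, -21) = -329 - (5 - 2*(-14)) = -329 - (5 + 28) = -329 - 1*33 = -329 - 33 = -362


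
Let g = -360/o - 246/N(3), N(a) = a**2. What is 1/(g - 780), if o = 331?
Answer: -993/802762 ≈ -0.0012370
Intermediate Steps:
g = -28222/993 (g = -360/331 - 246/(3**2) = -360*1/331 - 246/9 = -360/331 - 246*1/9 = -360/331 - 82/3 = -28222/993 ≈ -28.421)
1/(g - 780) = 1/(-28222/993 - 780) = 1/(-802762/993) = -993/802762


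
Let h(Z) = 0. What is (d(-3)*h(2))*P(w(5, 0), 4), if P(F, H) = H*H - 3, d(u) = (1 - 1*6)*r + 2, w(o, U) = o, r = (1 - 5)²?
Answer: 0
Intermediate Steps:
r = 16 (r = (-4)² = 16)
d(u) = -78 (d(u) = (1 - 1*6)*16 + 2 = (1 - 6)*16 + 2 = -5*16 + 2 = -80 + 2 = -78)
P(F, H) = -3 + H² (P(F, H) = H² - 3 = -3 + H²)
(d(-3)*h(2))*P(w(5, 0), 4) = (-78*0)*(-3 + 4²) = 0*(-3 + 16) = 0*13 = 0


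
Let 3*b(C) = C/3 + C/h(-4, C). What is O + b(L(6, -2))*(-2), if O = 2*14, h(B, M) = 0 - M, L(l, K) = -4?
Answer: 266/9 ≈ 29.556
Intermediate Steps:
h(B, M) = -M
b(C) = -⅓ + C/9 (b(C) = (C/3 + C/((-C)))/3 = (C*(⅓) + C*(-1/C))/3 = (C/3 - 1)/3 = (-1 + C/3)/3 = -⅓ + C/9)
O = 28
O + b(L(6, -2))*(-2) = 28 + (-⅓ + (⅑)*(-4))*(-2) = 28 + (-⅓ - 4/9)*(-2) = 28 - 7/9*(-2) = 28 + 14/9 = 266/9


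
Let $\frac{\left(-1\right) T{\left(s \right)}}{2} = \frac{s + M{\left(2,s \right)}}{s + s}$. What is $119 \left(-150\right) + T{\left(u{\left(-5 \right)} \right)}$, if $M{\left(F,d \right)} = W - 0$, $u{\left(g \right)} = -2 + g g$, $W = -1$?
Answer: $- \frac{410572}{23} \approx -17851.0$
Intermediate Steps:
$u{\left(g \right)} = -2 + g^{2}$
$M{\left(F,d \right)} = -1$ ($M{\left(F,d \right)} = -1 - 0 = -1 + 0 = -1$)
$T{\left(s \right)} = - \frac{-1 + s}{s}$ ($T{\left(s \right)} = - 2 \frac{s - 1}{s + s} = - 2 \frac{-1 + s}{2 s} = - \frac{-1 + s}{s}$)
$119 \left(-150\right) + T{\left(u{\left(-5 \right)} \right)} = 119 \left(-150\right) + \frac{1 - \left(-2 + \left(-5\right)^{2}\right)}{-2 + \left(-5\right)^{2}} = -17850 + \frac{1 - \left(-2 + 25\right)}{-2 + 25} = -17850 + \frac{1 - 23}{23} = -17850 + \frac{1}{23} \left(-22\right) = -17850 - \frac{22}{23} = - \frac{410572}{23}$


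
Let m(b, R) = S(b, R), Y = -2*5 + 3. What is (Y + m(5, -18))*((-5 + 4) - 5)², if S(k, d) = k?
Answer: -72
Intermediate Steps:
Y = -7 (Y = -10 + 3 = -7)
m(b, R) = b
(Y + m(5, -18))*((-5 + 4) - 5)² = (-7 + 5)*((-5 + 4) - 5)² = -2*(-1 - 5)² = -2*(-6)² = -2*36 = -72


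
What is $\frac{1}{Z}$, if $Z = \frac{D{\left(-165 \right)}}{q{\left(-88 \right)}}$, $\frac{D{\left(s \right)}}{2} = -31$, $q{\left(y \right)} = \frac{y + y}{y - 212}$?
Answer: $- \frac{22}{2325} \approx -0.0094624$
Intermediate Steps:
$q{\left(y \right)} = \frac{2 y}{-212 + y}$
$D{\left(s \right)} = -62$ ($D{\left(s \right)} = 2 \left(-31\right) = -62$)
$Z = - \frac{2325}{22}$ ($Z = - \frac{62}{2 \left(-88\right) \frac{1}{-212 - 88}} = - \frac{62}{2 \left(-88\right) \frac{1}{-300}} = - \frac{62}{2 \left(-88\right) \left(- \frac{1}{300}\right)} = - \frac{62}{\frac{44}{75}} = \left(-62\right) \frac{75}{44} = - \frac{2325}{22} \approx -105.68$)
$\frac{1}{Z} = \frac{1}{- \frac{2325}{22}} = - \frac{22}{2325}$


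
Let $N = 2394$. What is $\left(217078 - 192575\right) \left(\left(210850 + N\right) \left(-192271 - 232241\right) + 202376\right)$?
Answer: $-2218120219827656$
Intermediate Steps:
$\left(217078 - 192575\right) \left(\left(210850 + N\right) \left(-192271 - 232241\right) + 202376\right) = \left(217078 - 192575\right) \left(\left(210850 + 2394\right) \left(-192271 - 232241\right) + 202376\right) = 24503 \left(213244 \left(-424512\right) + 202376\right) = 24503 \left(-90524636928 + 202376\right) = 24503 \left(-90524434552\right) = -2218120219827656$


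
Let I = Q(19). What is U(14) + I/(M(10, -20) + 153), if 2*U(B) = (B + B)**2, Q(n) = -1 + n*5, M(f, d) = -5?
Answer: 29055/74 ≈ 392.64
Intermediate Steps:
Q(n) = -1 + 5*n
U(B) = 2*B**2 (U(B) = (B + B)**2/2 = (2*B)**2/2 = (4*B**2)/2 = 2*B**2)
I = 94 (I = -1 + 5*19 = -1 + 95 = 94)
U(14) + I/(M(10, -20) + 153) = 2*14**2 + 94/(-5 + 153) = 2*196 + 94/148 = 392 + (1/148)*94 = 392 + 47/74 = 29055/74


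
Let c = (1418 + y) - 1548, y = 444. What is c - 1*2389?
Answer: -2075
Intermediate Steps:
c = 314 (c = (1418 + 444) - 1548 = 1862 - 1548 = 314)
c - 1*2389 = 314 - 1*2389 = 314 - 2389 = -2075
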